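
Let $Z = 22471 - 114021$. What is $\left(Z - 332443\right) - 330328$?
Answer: $-754321$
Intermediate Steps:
$Z = -91550$
$\left(Z - 332443\right) - 330328 = \left(-91550 - 332443\right) - 330328 = -423993 - 330328 = -754321$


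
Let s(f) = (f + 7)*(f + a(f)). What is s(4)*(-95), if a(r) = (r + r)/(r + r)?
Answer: -5225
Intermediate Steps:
a(r) = 1 (a(r) = (2*r)/((2*r)) = (2*r)*(1/(2*r)) = 1)
s(f) = (1 + f)*(7 + f) (s(f) = (f + 7)*(f + 1) = (7 + f)*(1 + f) = (1 + f)*(7 + f))
s(4)*(-95) = (7 + 4² + 8*4)*(-95) = (7 + 16 + 32)*(-95) = 55*(-95) = -5225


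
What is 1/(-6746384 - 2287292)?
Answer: -1/9033676 ≈ -1.1070e-7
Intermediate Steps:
1/(-6746384 - 2287292) = 1/(-9033676) = -1/9033676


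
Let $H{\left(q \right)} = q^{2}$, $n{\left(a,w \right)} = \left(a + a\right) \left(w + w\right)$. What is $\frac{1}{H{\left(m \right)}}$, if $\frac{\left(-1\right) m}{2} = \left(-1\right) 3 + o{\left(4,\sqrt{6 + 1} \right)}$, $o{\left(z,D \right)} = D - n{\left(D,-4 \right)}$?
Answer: $\frac{127}{1014049} + \frac{51 \sqrt{7}}{8112392} \approx 0.00014187$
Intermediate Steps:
$n{\left(a,w \right)} = 4 a w$ ($n{\left(a,w \right)} = 2 a 2 w = 4 a w$)
$o{\left(z,D \right)} = 17 D$ ($o{\left(z,D \right)} = D - 4 D \left(-4\right) = D - - 16 D = D + 16 D = 17 D$)
$m = 6 - 34 \sqrt{7}$ ($m = - 2 \left(\left(-1\right) 3 + 17 \sqrt{6 + 1}\right) = - 2 \left(-3 + 17 \sqrt{7}\right) = 6 - 34 \sqrt{7} \approx -83.956$)
$\frac{1}{H{\left(m \right)}} = \frac{1}{\left(6 - 34 \sqrt{7}\right)^{2}}$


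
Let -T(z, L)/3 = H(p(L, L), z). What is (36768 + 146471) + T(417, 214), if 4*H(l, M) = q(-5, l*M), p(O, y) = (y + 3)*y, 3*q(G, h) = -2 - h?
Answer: 5024401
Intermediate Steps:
q(G, h) = -2/3 - h/3 (q(G, h) = (-2 - h)/3 = -2/3 - h/3)
p(O, y) = y*(3 + y) (p(O, y) = (3 + y)*y = y*(3 + y))
H(l, M) = -1/6 - M*l/12 (H(l, M) = (-2/3 - l*M/3)/4 = (-2/3 - M*l/3)/4 = -1/6 - M*l/12)
T(z, L) = 1/2 + L*z*(3 + L)/4 (T(z, L) = -3*(-1/6 - z*L*(3 + L)/12) = -3*(-1/6 - L*z*(3 + L)/12) = 1/2 + L*z*(3 + L)/4)
(36768 + 146471) + T(417, 214) = (36768 + 146471) + (1/2 + (1/4)*214*417*(3 + 214)) = 183239 + (1/2 + (1/4)*214*417*217) = 183239 + (1/2 + 9682323/2) = 183239 + 4841162 = 5024401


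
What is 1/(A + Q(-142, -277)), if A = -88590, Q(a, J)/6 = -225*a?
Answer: 1/103110 ≈ 9.6984e-6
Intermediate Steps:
Q(a, J) = -1350*a (Q(a, J) = 6*(-225*a) = -1350*a)
1/(A + Q(-142, -277)) = 1/(-88590 - 1350*(-142)) = 1/(-88590 + 191700) = 1/103110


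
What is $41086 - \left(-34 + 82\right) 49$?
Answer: $38734$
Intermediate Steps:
$41086 - \left(-34 + 82\right) 49 = 41086 - 48 \cdot 49 = 41086 - 2352 = 38734$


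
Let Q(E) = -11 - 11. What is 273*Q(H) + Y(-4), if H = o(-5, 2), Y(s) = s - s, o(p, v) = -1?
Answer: -6006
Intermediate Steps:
Y(s) = 0
H = -1
Q(E) = -22
273*Q(H) + Y(-4) = 273*(-22) + 0 = -6006 + 0 = -6006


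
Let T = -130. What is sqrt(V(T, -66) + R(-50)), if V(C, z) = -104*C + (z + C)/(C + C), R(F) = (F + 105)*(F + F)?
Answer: sqrt(33887685)/65 ≈ 89.559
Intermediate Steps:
R(F) = 2*F*(105 + F) (R(F) = (105 + F)*(2*F) = 2*F*(105 + F))
V(C, z) = -104*C + (C + z)/(2*C) (V(C, z) = -104*C + (C + z)/((2*C)) = -104*C + (C + z)*(1/(2*C)) = -104*C + (C + z)/(2*C))
sqrt(V(T, -66) + R(-50)) = sqrt((1/2)*(-66 - 1*(-130)*(-1 + 208*(-130)))/(-130) + 2*(-50)*(105 - 50)) = sqrt((1/2)*(-1/130)*(-66 - 1*(-130)*(-1 - 27040)) + 2*(-50)*55) = sqrt((1/2)*(-1/130)*(-66 - 1*(-130)*(-27041)) - 5500) = sqrt((1/2)*(-1/130)*(-66 - 3515330) - 5500) = sqrt((1/2)*(-1/130)*(-3515396) - 5500) = sqrt(878849/65 - 5500) = sqrt(521349/65) = sqrt(33887685)/65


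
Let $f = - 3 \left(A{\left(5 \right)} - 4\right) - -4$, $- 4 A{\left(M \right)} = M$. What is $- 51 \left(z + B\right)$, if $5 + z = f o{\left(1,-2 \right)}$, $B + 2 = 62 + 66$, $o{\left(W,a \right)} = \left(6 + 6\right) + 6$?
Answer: $- \frac{48603}{2} \approx -24302.0$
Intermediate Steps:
$A{\left(M \right)} = - \frac{M}{4}$
$o{\left(W,a \right)} = 18$ ($o{\left(W,a \right)} = 12 + 6 = 18$)
$f = \frac{79}{4}$ ($f = - 3 \left(\left(- \frac{1}{4}\right) 5 - 4\right) - -4 = - 3 \left(- \frac{5}{4} - 4\right) + 4 = \left(-3\right) \left(- \frac{21}{4}\right) + 4 = \frac{63}{4} + 4 = \frac{79}{4} \approx 19.75$)
$B = 126$ ($B = -2 + \left(62 + 66\right) = -2 + 128 = 126$)
$z = \frac{701}{2}$ ($z = -5 + \frac{79}{4} \cdot 18 = -5 + \frac{711}{2} = \frac{701}{2} \approx 350.5$)
$- 51 \left(z + B\right) = - 51 \left(\frac{701}{2} + 126\right) = \left(-51\right) \frac{953}{2} = - \frac{48603}{2}$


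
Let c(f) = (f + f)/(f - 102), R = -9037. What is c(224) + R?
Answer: -551033/61 ≈ -9033.3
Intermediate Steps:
c(f) = 2*f/(-102 + f) (c(f) = (2*f)/(-102 + f) = 2*f/(-102 + f))
c(224) + R = 2*224/(-102 + 224) - 9037 = 2*224/122 - 9037 = 2*224*(1/122) - 9037 = 224/61 - 9037 = -551033/61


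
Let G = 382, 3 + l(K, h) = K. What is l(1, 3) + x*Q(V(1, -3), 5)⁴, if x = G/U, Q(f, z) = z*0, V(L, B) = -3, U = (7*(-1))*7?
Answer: -2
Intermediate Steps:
U = -49 (U = -7*7 = -49)
l(K, h) = -3 + K
Q(f, z) = 0
x = -382/49 (x = 382/(-49) = 382*(-1/49) = -382/49 ≈ -7.7959)
l(1, 3) + x*Q(V(1, -3), 5)⁴ = (-3 + 1) - 382/49*0⁴ = -2 - 382/49*0 = -2 + 0 = -2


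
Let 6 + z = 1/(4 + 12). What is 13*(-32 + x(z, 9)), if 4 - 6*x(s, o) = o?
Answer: -2561/6 ≈ -426.83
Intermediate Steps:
z = -95/16 (z = -6 + 1/(4 + 12) = -6 + 1/16 = -95/16 ≈ -5.9375)
x(s, o) = 2/3 - o/6
13*(-32 + x(z, 9)) = 13*(-32 + (2/3 - 1/6*9)) = 13*(-32 + (2/3 - 3/2)) = 13*(-32 - 5/6) = 13*(-197/6) = -2561/6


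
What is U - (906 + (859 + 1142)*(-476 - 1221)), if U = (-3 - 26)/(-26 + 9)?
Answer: 57711476/17 ≈ 3.3948e+6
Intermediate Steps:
U = 29/17 (U = -29/(-17) = -1/17*(-29) = 29/17 ≈ 1.7059)
U - (906 + (859 + 1142)*(-476 - 1221)) = 29/17 - (906 + (859 + 1142)*(-476 - 1221)) = 29/17 - (906 + 2001*(-1697)) = 29/17 - (906 - 3395697) = 29/17 - 1*(-3394791) = 29/17 + 3394791 = 57711476/17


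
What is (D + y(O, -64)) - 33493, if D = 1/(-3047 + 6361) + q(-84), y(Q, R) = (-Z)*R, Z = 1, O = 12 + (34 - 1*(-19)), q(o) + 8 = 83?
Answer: -110535155/3314 ≈ -33354.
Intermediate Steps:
q(o) = 75 (q(o) = -8 + 83 = 75)
O = 65 (O = 12 + (34 + 19) = 12 + 53 = 65)
y(Q, R) = -R (y(Q, R) = (-1*1)*R = -R)
D = 248551/3314 (D = 1/(-3047 + 6361) + 75 = 1/3314 + 75 = 248551/3314 ≈ 75.000)
(D + y(O, -64)) - 33493 = (248551/3314 - 1*(-64)) - 33493 = (248551/3314 + 64) - 33493 = 460647/3314 - 33493 = -110535155/3314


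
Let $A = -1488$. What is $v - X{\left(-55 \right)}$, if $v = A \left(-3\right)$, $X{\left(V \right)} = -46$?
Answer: $4510$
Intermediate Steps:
$v = 4464$ ($v = \left(-1488\right) \left(-3\right) = 4464$)
$v - X{\left(-55 \right)} = 4464 - -46 = 4464 + 46 = 4510$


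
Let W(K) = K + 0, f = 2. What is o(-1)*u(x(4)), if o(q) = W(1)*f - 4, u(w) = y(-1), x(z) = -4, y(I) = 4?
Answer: -8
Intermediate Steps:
u(w) = 4
W(K) = K
o(q) = -2 (o(q) = 1*2 - 4 = 2 - 4 = -2)
o(-1)*u(x(4)) = -2*4 = -8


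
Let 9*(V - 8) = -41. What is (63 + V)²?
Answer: 357604/81 ≈ 4414.9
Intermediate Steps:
V = 31/9 (V = 8 + (⅑)*(-41) = 8 - 41/9 = 31/9 ≈ 3.4444)
(63 + V)² = (63 + 31/9)² = (598/9)² = 357604/81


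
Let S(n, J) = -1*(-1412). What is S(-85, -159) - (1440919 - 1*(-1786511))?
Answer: -3226018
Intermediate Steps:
S(n, J) = 1412
S(-85, -159) - (1440919 - 1*(-1786511)) = 1412 - (1440919 - 1*(-1786511)) = 1412 - (1440919 + 1786511) = 1412 - 1*3227430 = 1412 - 3227430 = -3226018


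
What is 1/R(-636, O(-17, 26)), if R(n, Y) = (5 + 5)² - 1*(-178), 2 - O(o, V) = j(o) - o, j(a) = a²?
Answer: 1/278 ≈ 0.0035971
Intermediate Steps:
O(o, V) = 2 + o - o² (O(o, V) = 2 - (o² - o) = 2 + (o - o²) = 2 + o - o²)
R(n, Y) = 278 (R(n, Y) = 10² + 178 = 100 + 178 = 278)
1/R(-636, O(-17, 26)) = 1/278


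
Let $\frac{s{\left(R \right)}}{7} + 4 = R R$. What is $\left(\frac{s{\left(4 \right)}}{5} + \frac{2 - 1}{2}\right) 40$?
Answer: $692$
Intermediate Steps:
$s{\left(R \right)} = -28 + 7 R^{2}$ ($s{\left(R \right)} = -28 + 7 R R = -28 + 7 R^{2}$)
$\left(\frac{s{\left(4 \right)}}{5} + \frac{2 - 1}{2}\right) 40 = \left(\frac{-28 + 7 \cdot 4^{2}}{5} + \frac{2 - 1}{2}\right) 40 = \left(\left(-28 + 7 \cdot 16\right) \frac{1}{5} + 1 \cdot \frac{1}{2}\right) 40 = \left(\left(-28 + 112\right) \frac{1}{5} + \frac{1}{2}\right) 40 = \left(84 \cdot \frac{1}{5} + \frac{1}{2}\right) 40 = \left(\frac{84}{5} + \frac{1}{2}\right) 40 = \frac{173}{10} \cdot 40 = 692$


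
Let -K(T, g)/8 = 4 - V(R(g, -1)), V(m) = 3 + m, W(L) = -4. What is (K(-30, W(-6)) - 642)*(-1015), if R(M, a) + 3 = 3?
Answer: 659750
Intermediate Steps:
R(M, a) = 0 (R(M, a) = -3 + 3 = 0)
K(T, g) = -8 (K(T, g) = -8*(4 - (3 + 0)) = -8*(4 - 1*3) = -8*(4 - 3) = -8*1 = -8)
(K(-30, W(-6)) - 642)*(-1015) = (-8 - 642)*(-1015) = -650*(-1015) = 659750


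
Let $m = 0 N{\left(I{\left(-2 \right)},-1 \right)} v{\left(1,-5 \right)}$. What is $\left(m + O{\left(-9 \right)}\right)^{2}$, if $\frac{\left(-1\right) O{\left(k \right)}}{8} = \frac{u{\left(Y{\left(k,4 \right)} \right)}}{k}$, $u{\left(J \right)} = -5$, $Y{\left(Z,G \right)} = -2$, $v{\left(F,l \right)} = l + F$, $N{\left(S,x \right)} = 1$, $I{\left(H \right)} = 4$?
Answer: $\frac{1600}{81} \approx 19.753$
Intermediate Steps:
$v{\left(F,l \right)} = F + l$
$m = 0$ ($m = 0 \cdot 1 \left(1 - 5\right) = 0 \left(-4\right) = 0$)
$O{\left(k \right)} = \frac{40}{k}$ ($O{\left(k \right)} = - 8 \left(- \frac{5}{k}\right) = \frac{40}{k}$)
$\left(m + O{\left(-9 \right)}\right)^{2} = \left(0 + \frac{40}{-9}\right)^{2} = \left(0 + 40 \left(- \frac{1}{9}\right)\right)^{2} = \left(0 - \frac{40}{9}\right)^{2} = \left(- \frac{40}{9}\right)^{2} = \frac{1600}{81}$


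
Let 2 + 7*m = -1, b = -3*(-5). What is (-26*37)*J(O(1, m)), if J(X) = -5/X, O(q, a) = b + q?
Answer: 2405/8 ≈ 300.63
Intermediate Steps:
b = 15
m = -3/7 (m = -2/7 + (⅐)*(-1) = -2/7 - ⅐ = -3/7 ≈ -0.42857)
O(q, a) = 15 + q
(-26*37)*J(O(1, m)) = (-26*37)*(-5/(15 + 1)) = -(-4810)/16 = -962*(-5/16) = 2405/8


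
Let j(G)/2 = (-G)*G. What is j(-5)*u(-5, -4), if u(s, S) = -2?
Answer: 100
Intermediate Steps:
j(G) = -2*G**2 (j(G) = 2*((-G)*G) = 2*(-G**2) = -2*G**2)
j(-5)*u(-5, -4) = -2*(-5)**2*(-2) = -2*25*(-2) = -50*(-2) = 100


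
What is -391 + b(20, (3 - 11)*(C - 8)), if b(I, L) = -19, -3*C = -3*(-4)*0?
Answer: -410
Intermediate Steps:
C = 0 (C = -(-3*(-4))*0/3 = -4*0 = -⅓*0 = 0)
-391 + b(20, (3 - 11)*(C - 8)) = -391 - 19 = -410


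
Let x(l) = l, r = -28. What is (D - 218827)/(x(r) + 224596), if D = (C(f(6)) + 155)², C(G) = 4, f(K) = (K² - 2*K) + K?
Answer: -96773/112284 ≈ -0.86186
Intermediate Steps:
f(K) = K² - K
D = 25281 (D = (4 + 155)² = 159² = 25281)
(D - 218827)/(x(r) + 224596) = (25281 - 218827)/(-28 + 224596) = -193546/224568 = -193546*1/224568 = -96773/112284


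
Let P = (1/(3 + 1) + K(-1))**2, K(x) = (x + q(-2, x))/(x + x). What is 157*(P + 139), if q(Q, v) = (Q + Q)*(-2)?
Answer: 375701/16 ≈ 23481.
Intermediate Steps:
q(Q, v) = -4*Q (q(Q, v) = (2*Q)*(-2) = -4*Q)
K(x) = (8 + x)/(2*x) (K(x) = (x - 4*(-2))/(x + x) = (x + 8)/((2*x)) = (8 + x)*(1/(2*x)) = (8 + x)/(2*x))
P = 169/16 (P = (1/(3 + 1) + (1/2)*(8 - 1)/(-1))**2 = (1/4 + (1/2)*(-1)*7)**2 = (1/4 - 7/2)**2 = (-13/4)**2 = 169/16 ≈ 10.563)
157*(P + 139) = 157*(169/16 + 139) = 157*(2393/16) = 375701/16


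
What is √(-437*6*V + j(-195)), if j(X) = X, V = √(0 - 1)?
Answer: √(-195 - 2622*I) ≈ 34.887 - 37.578*I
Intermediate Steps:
V = I (V = √(-1) = I ≈ 1.0*I)
√(-437*6*V + j(-195)) = √(-437*6*I - 195) = √(-2622*I - 195) = √(-195 - 2622*I)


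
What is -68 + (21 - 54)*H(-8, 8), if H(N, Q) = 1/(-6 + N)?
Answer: -919/14 ≈ -65.643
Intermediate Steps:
-68 + (21 - 54)*H(-8, 8) = -68 + (21 - 54)/(-6 - 8) = -68 - 33/(-14) = -68 - 33*(-1/14) = -68 + 33/14 = -919/14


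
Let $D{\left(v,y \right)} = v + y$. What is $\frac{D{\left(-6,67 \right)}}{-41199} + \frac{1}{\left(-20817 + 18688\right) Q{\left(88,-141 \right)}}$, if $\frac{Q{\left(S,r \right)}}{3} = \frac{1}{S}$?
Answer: $- \frac{1338373}{87712671} \approx -0.015259$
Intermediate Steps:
$Q{\left(S,r \right)} = \frac{3}{S}$
$\frac{D{\left(-6,67 \right)}}{-41199} + \frac{1}{\left(-20817 + 18688\right) Q{\left(88,-141 \right)}} = \frac{-6 + 67}{-41199} + \frac{1}{\left(-20817 + 18688\right) \frac{3}{88}} = 61 \left(- \frac{1}{41199}\right) + \frac{1}{\left(-2129\right) 3 \cdot \frac{1}{88}} = - \frac{61}{41199} - \frac{1}{2129 \cdot \frac{3}{88}} = - \frac{61}{41199} - \frac{88}{6387} = - \frac{1338373}{87712671}$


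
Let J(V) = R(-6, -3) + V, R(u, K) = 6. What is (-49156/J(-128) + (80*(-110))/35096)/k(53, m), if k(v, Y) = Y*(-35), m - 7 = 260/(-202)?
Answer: -1554773598/772046195 ≈ -2.0138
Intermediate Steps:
m = 577/101 (m = 7 + 260/(-202) = 7 + 260*(-1/202) = 7 - 130/101 = 577/101 ≈ 5.7129)
k(v, Y) = -35*Y
J(V) = 6 + V
(-49156/J(-128) + (80*(-110))/35096)/k(53, m) = (-49156/(6 - 128) + (80*(-110))/35096)/((-35*577/101)) = (-49156/(-122) - 8800*1/35096)/(-20195/101) = (-49156*(-1/122) - 1100/4387)*(-101/20195) = (24578/61 - 1100/4387)*(-101/20195) = (107756586/267607)*(-101/20195) = -1554773598/772046195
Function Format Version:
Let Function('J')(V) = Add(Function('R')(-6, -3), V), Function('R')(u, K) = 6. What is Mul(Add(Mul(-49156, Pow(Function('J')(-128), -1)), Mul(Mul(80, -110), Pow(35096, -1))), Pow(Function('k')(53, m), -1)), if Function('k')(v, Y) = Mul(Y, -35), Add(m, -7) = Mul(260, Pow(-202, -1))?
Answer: Rational(-1554773598, 772046195) ≈ -2.0138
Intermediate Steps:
m = Rational(577, 101) (m = Add(7, Mul(260, Pow(-202, -1))) = Add(7, Mul(260, Rational(-1, 202))) = Add(7, Rational(-130, 101)) = Rational(577, 101) ≈ 5.7129)
Function('k')(v, Y) = Mul(-35, Y)
Function('J')(V) = Add(6, V)
Mul(Add(Mul(-49156, Pow(Function('J')(-128), -1)), Mul(Mul(80, -110), Pow(35096, -1))), Pow(Function('k')(53, m), -1)) = Mul(Add(Mul(-49156, Pow(Add(6, -128), -1)), Mul(Mul(80, -110), Pow(35096, -1))), Pow(Mul(-35, Rational(577, 101)), -1)) = Mul(Add(Mul(-49156, Pow(-122, -1)), Mul(-8800, Rational(1, 35096))), Pow(Rational(-20195, 101), -1)) = Mul(Add(Mul(-49156, Rational(-1, 122)), Rational(-1100, 4387)), Rational(-101, 20195)) = Mul(Add(Rational(24578, 61), Rational(-1100, 4387)), Rational(-101, 20195)) = Mul(Rational(107756586, 267607), Rational(-101, 20195)) = Rational(-1554773598, 772046195)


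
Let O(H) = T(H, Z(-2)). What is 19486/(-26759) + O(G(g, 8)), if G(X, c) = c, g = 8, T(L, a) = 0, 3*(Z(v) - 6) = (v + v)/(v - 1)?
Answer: -19486/26759 ≈ -0.72820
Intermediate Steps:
Z(v) = 6 + 2*v/(3*(-1 + v)) (Z(v) = 6 + ((v + v)/(v - 1))/3 = 6 + ((2*v)/(-1 + v))/3 = 6 + (2*v/(-1 + v))/3 = 6 + 2*v/(3*(-1 + v)))
O(H) = 0
19486/(-26759) + O(G(g, 8)) = 19486/(-26759) + 0 = 19486*(-1/26759) + 0 = -19486/26759 + 0 = -19486/26759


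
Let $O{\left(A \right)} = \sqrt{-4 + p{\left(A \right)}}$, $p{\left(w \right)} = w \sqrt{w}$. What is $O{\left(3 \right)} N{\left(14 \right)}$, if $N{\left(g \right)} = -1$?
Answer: $- \sqrt{-4 + 3 \sqrt{3}} \approx -1.0937$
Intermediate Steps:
$p{\left(w \right)} = w^{\frac{3}{2}}$
$O{\left(A \right)} = \sqrt{-4 + A^{\frac{3}{2}}}$
$O{\left(3 \right)} N{\left(14 \right)} = \sqrt{-4 + 3^{\frac{3}{2}}} \left(-1\right) = \sqrt{-4 + 3 \sqrt{3}} \left(-1\right) = - \sqrt{-4 + 3 \sqrt{3}}$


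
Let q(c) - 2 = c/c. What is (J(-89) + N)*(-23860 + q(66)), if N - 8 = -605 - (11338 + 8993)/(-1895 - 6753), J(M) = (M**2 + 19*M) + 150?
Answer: -1193606624755/8648 ≈ -1.3802e+8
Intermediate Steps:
q(c) = 3 (q(c) = 2 + c/c = 2 + 1 = 3)
J(M) = 150 + M**2 + 19*M
N = -5142525/8648 (N = 8 + (-605 - (11338 + 8993)/(-1895 - 6753)) = 8 + (-605 - 20331/(-8648)) = 8 + (-605 - 20331*(-1)/8648) = 8 + (-605 - 1*(-20331/8648)) = 8 + (-605 + 20331/8648) = 8 - 5211709/8648 = -5142525/8648 ≈ -594.65)
(J(-89) + N)*(-23860 + q(66)) = ((150 + (-89)**2 + 19*(-89)) - 5142525/8648)*(-23860 + 3) = ((150 + 7921 - 1691) - 5142525/8648)*(-23857) = (6380 - 5142525/8648)*(-23857) = (50031715/8648)*(-23857) = -1193606624755/8648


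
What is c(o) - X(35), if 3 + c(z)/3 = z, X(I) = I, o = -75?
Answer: -269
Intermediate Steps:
c(z) = -9 + 3*z
c(o) - X(35) = (-9 + 3*(-75)) - 1*35 = (-9 - 225) - 35 = -234 - 35 = -269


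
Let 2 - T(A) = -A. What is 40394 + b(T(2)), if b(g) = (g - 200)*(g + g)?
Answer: 38826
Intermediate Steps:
T(A) = 2 + A (T(A) = 2 - (-1)*A = 2 + A)
b(g) = 2*g*(-200 + g) (b(g) = (-200 + g)*(2*g) = 2*g*(-200 + g))
40394 + b(T(2)) = 40394 + 2*(2 + 2)*(-200 + (2 + 2)) = 40394 + 2*4*(-200 + 4) = 40394 + 2*4*(-196) = 40394 - 1568 = 38826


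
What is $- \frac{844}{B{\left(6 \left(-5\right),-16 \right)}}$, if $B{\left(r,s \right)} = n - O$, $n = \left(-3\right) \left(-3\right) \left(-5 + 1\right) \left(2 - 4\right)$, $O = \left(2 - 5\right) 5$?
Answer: $- \frac{844}{87} \approx -9.7011$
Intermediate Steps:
$O = -15$ ($O = \left(-3\right) 5 = -15$)
$n = 72$ ($n = 9 \left(\left(-4\right) \left(-2\right)\right) = 9 \cdot 8 = 72$)
$B{\left(r,s \right)} = 87$ ($B{\left(r,s \right)} = 72 - -15 = 72 + 15 = 87$)
$- \frac{844}{B{\left(6 \left(-5\right),-16 \right)}} = - \frac{844}{87}$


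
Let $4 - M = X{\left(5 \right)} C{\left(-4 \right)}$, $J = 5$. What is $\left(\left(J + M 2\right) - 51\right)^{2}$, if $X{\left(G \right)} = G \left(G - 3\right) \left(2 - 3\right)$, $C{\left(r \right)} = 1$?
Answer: $324$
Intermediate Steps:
$X{\left(G \right)} = G \left(3 - G\right)$ ($X{\left(G \right)} = G \left(-3 + G\right) \left(-1\right) = G \left(3 - G\right)$)
$M = 14$ ($M = 4 - 5 \left(3 - 5\right) 1 = 4 - 5 \left(-2\right) 1 = 4 - \left(-10\right) 1 = 4 - -10 = 4 + 10 = 14$)
$\left(\left(J + M 2\right) - 51\right)^{2} = \left(\left(5 + 14 \cdot 2\right) - 51\right)^{2} = \left(\left(5 + 28\right) - 51\right)^{2} = \left(33 - 51\right)^{2} = \left(-18\right)^{2} = 324$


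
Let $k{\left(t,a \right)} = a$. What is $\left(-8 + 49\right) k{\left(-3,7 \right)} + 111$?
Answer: $398$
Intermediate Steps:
$\left(-8 + 49\right) k{\left(-3,7 \right)} + 111 = \left(-8 + 49\right) 7 + 111 = 41 \cdot 7 + 111 = 287 + 111 = 398$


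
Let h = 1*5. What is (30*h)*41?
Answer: 6150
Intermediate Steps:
h = 5
(30*h)*41 = (30*5)*41 = 150*41 = 6150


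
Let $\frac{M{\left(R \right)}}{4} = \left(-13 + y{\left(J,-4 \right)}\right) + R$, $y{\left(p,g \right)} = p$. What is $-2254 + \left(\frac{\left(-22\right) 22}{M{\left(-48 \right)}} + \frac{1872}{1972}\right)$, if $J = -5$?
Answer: $- \frac{6659101}{2958} \approx -2251.2$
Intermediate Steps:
$M{\left(R \right)} = -72 + 4 R$ ($M{\left(R \right)} = 4 \left(\left(-13 - 5\right) + R\right) = 4 \left(-18 + R\right) = -72 + 4 R$)
$-2254 + \left(\frac{\left(-22\right) 22}{M{\left(-48 \right)}} + \frac{1872}{1972}\right) = -2254 + \left(\frac{\left(-22\right) 22}{-72 + 4 \left(-48\right)} + \frac{1872}{1972}\right) = -2254 - \left(- \frac{468}{493} + \frac{484}{-72 - 192}\right) = -2254 - \left(- \frac{468}{493} + \frac{484}{-264}\right) = -2254 + \left(\left(-484\right) \left(- \frac{1}{264}\right) + \frac{468}{493}\right) = -2254 + \left(\frac{11}{6} + \frac{468}{493}\right) = -2254 + \frac{8231}{2958} = - \frac{6659101}{2958}$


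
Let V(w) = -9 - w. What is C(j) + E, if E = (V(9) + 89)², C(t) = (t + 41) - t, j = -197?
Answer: 5082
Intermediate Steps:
C(t) = 41 (C(t) = (41 + t) - t = 41)
E = 5041 (E = ((-9 - 1*9) + 89)² = ((-9 - 9) + 89)² = (-18 + 89)² = 71² = 5041)
C(j) + E = 41 + 5041 = 5082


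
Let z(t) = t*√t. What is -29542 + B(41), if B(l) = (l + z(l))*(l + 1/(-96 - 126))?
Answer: -6185183/222 + 373141*√41/222 ≈ -17099.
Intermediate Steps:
z(t) = t^(3/2)
B(l) = (-1/222 + l)*(l + l^(3/2)) (B(l) = (l + l^(3/2))*(l + 1/(-96 - 126)) = (l + l^(3/2))*(l + 1/(-222)) = (l + l^(3/2))*(l - 1/222) = (l + l^(3/2))*(-1/222 + l) = (-1/222 + l)*(l + l^(3/2)))
-29542 + B(41) = -29542 + (41² + 41^(5/2) - 1/222*41 - 41*√41/222) = -29542 + (1681 + 1681*√41 - 41/222 - 41*√41/222) = -29542 + (373141/222 + 373141*√41/222) = -6185183/222 + 373141*√41/222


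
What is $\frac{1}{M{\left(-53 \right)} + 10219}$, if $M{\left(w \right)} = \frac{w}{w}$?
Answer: $\frac{1}{10220} \approx 9.7847 \cdot 10^{-5}$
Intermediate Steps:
$M{\left(w \right)} = 1$
$\frac{1}{M{\left(-53 \right)} + 10219} = \frac{1}{1 + 10219} = \frac{1}{10220}$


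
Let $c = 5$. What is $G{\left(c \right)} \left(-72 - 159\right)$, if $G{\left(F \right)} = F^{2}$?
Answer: $-5775$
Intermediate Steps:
$G{\left(c \right)} \left(-72 - 159\right) = 5^{2} \left(-72 - 159\right) = 25 \left(-72 - 159\right) = 25 \left(-231\right) = -5775$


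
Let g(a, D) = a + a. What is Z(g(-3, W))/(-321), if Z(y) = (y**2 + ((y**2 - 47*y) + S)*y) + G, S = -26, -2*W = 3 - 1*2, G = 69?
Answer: 549/107 ≈ 5.1308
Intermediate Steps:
W = -1/2 (W = -(3 - 1*2)/2 = -(3 - 2)/2 = -1/2*1 = -1/2 ≈ -0.50000)
g(a, D) = 2*a
Z(y) = 69 + y**2 + y*(-26 + y**2 - 47*y) (Z(y) = (y**2 + ((y**2 - 47*y) - 26)*y) + 69 = (y**2 + (-26 + y**2 - 47*y)*y) + 69 = (y**2 + y*(-26 + y**2 - 47*y)) + 69 = 69 + y**2 + y*(-26 + y**2 - 47*y))
Z(g(-3, W))/(-321) = (69 + (2*(-3))**3 - 46*(2*(-3))**2 - 52*(-3))/(-321) = (69 + (-6)**3 - 46*(-6)**2 - 26*(-6))*(-1/321) = (69 - 216 - 46*36 + 156)*(-1/321) = (69 - 216 - 1656 + 156)*(-1/321) = -1647*(-1/321) = 549/107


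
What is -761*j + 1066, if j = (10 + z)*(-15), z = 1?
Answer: 126631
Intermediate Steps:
j = -165 (j = (10 + 1)*(-15) = 11*(-15) = -165)
-761*j + 1066 = -761*(-165) + 1066 = 125565 + 1066 = 126631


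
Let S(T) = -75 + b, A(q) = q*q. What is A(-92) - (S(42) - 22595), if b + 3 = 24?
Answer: 31113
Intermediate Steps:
b = 21 (b = -3 + 24 = 21)
A(q) = q**2
S(T) = -54 (S(T) = -75 + 21 = -54)
A(-92) - (S(42) - 22595) = (-92)**2 - (-54 - 22595) = 8464 - 1*(-22649) = 8464 + 22649 = 31113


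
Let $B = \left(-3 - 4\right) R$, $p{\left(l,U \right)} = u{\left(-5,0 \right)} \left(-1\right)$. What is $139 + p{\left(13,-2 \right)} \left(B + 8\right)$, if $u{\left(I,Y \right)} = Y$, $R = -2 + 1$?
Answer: $139$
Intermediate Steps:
$R = -1$
$p{\left(l,U \right)} = 0$ ($p{\left(l,U \right)} = 0 \left(-1\right) = 0$)
$B = 7$ ($B = \left(-3 - 4\right) \left(-1\right) = \left(-7\right) \left(-1\right) = 7$)
$139 + p{\left(13,-2 \right)} \left(B + 8\right) = 139 + 0 \left(7 + 8\right) = 139 + 0 \cdot 15 = 139 + 0 = 139$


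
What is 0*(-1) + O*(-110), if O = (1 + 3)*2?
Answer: -880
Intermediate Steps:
O = 8 (O = 4*2 = 8)
0*(-1) + O*(-110) = 0*(-1) + 8*(-110) = 0 - 880 = -880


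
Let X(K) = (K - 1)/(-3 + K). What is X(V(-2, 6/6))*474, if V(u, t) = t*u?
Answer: 1422/5 ≈ 284.40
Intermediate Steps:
X(K) = (-1 + K)/(-3 + K)
X(V(-2, 6/6))*474 = ((-1 + (6/6)*(-2))/(-3 + (6/6)*(-2)))*474 = ((-1 + (6*(1/6))*(-2))/(-3 + (6*(1/6))*(-2)))*474 = ((-1 + 1*(-2))/(-3 + 1*(-2)))*474 = ((-1 - 2)/(-3 - 2))*474 = (-3/(-5))*474 = -1/5*(-3)*474 = (3/5)*474 = 1422/5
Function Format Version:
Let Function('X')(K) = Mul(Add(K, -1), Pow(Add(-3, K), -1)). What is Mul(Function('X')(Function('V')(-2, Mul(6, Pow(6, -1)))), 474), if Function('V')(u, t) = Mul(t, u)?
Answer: Rational(1422, 5) ≈ 284.40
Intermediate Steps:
Function('X')(K) = Mul(Pow(Add(-3, K), -1), Add(-1, K)) (Function('X')(K) = Mul(Add(-1, K), Pow(Add(-3, K), -1)) = Mul(Pow(Add(-3, K), -1), Add(-1, K)))
Mul(Function('X')(Function('V')(-2, Mul(6, Pow(6, -1)))), 474) = Mul(Mul(Pow(Add(-3, Mul(Mul(6, Pow(6, -1)), -2)), -1), Add(-1, Mul(Mul(6, Pow(6, -1)), -2))), 474) = Mul(Mul(Pow(Add(-3, Mul(Mul(6, Rational(1, 6)), -2)), -1), Add(-1, Mul(Mul(6, Rational(1, 6)), -2))), 474) = Mul(Mul(Pow(Add(-3, Mul(1, -2)), -1), Add(-1, Mul(1, -2))), 474) = Mul(Mul(Pow(Add(-3, -2), -1), Add(-1, -2)), 474) = Mul(Mul(Pow(-5, -1), -3), 474) = Mul(Mul(Rational(-1, 5), -3), 474) = Mul(Rational(3, 5), 474) = Rational(1422, 5)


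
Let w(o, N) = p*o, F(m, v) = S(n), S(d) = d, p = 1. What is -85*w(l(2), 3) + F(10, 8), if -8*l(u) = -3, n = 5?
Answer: -215/8 ≈ -26.875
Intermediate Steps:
l(u) = 3/8 (l(u) = -⅛*(-3) = 3/8)
F(m, v) = 5
w(o, N) = o (w(o, N) = 1*o = o)
-85*w(l(2), 3) + F(10, 8) = -85*3/8 + 5 = -255/8 + 5 = -215/8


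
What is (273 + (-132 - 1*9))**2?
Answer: 17424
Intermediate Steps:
(273 + (-132 - 1*9))**2 = (273 + (-132 - 9))**2 = (273 - 141)**2 = 132**2 = 17424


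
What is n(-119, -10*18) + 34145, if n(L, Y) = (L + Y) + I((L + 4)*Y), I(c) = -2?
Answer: 33844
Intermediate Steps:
n(L, Y) = -2 + L + Y (n(L, Y) = (L + Y) - 2 = -2 + L + Y)
n(-119, -10*18) + 34145 = (-2 - 119 - 10*18) + 34145 = (-2 - 119 - 180) + 34145 = -301 + 34145 = 33844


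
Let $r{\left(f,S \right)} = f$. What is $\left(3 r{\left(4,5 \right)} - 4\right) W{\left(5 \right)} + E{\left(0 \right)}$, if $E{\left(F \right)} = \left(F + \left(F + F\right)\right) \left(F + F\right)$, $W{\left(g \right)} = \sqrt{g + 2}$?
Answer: $8 \sqrt{7} \approx 21.166$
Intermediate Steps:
$W{\left(g \right)} = \sqrt{2 + g}$
$E{\left(F \right)} = 6 F^{2}$ ($E{\left(F \right)} = \left(F + 2 F\right) 2 F = 3 F 2 F = 6 F^{2}$)
$\left(3 r{\left(4,5 \right)} - 4\right) W{\left(5 \right)} + E{\left(0 \right)} = \left(3 \cdot 4 - 4\right) \sqrt{2 + 5} + 6 \cdot 0^{2} = \left(12 - 4\right) \sqrt{7} + 6 \cdot 0 = 8 \sqrt{7} + 0 = 8 \sqrt{7}$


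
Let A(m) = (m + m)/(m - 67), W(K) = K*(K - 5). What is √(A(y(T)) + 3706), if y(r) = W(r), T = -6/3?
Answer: √10408670/53 ≈ 60.873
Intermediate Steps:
W(K) = K*(-5 + K)
T = -2 (T = -6*⅓ = -2)
y(r) = r*(-5 + r)
A(m) = 2*m/(-67 + m) (A(m) = (2*m)/(-67 + m) = 2*m/(-67 + m))
√(A(y(T)) + 3706) = √(2*(-2*(-5 - 2))/(-67 - 2*(-5 - 2)) + 3706) = √(2*(-2*(-7))/(-67 - 2*(-7)) + 3706) = √(2*14/(-67 + 14) + 3706) = √(2*14/(-53) + 3706) = √(2*14*(-1/53) + 3706) = √(-28/53 + 3706) = √(196390/53) = √10408670/53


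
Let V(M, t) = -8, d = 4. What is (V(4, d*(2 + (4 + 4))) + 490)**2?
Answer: 232324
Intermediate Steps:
(V(4, d*(2 + (4 + 4))) + 490)**2 = (-8 + 490)**2 = 482**2 = 232324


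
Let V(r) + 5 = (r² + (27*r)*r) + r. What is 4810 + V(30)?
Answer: 30035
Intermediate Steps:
V(r) = -5 + r + 28*r² (V(r) = -5 + ((r² + (27*r)*r) + r) = -5 + ((r² + 27*r²) + r) = -5 + (28*r² + r) = -5 + (r + 28*r²) = -5 + r + 28*r²)
4810 + V(30) = 4810 + (-5 + 30 + 28*30²) = 4810 + (-5 + 30 + 28*900) = 4810 + (-5 + 30 + 25200) = 4810 + 25225 = 30035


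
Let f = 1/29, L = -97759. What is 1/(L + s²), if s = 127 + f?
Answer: -841/68643463 ≈ -1.2252e-5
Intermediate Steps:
f = 1/29 ≈ 0.034483
s = 3684/29 (s = 127 + 1/29 = 3684/29 ≈ 127.03)
1/(L + s²) = 1/(-97759 + (3684/29)²) = 1/(-97759 + 13571856/841) = 1/(-68643463/841) = -841/68643463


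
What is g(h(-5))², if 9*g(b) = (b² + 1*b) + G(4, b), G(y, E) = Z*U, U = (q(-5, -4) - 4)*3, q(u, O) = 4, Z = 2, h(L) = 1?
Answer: 4/81 ≈ 0.049383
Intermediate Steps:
U = 0 (U = (4 - 4)*3 = 0*3 = 0)
G(y, E) = 0 (G(y, E) = 2*0 = 0)
g(b) = b/9 + b²/9 (g(b) = ((b² + 1*b) + 0)/9 = ((b² + b) + 0)/9 = ((b + b²) + 0)/9 = (b + b²)/9 = b/9 + b²/9)
g(h(-5))² = ((⅑)*1*(1 + 1))² = ((⅑)*1*2)² = (2/9)² = 4/81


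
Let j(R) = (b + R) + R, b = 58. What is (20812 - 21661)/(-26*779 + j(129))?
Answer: 283/6646 ≈ 0.042582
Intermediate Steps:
j(R) = 58 + 2*R (j(R) = (58 + R) + R = 58 + 2*R)
(20812 - 21661)/(-26*779 + j(129)) = (20812 - 21661)/(-26*779 + (58 + 2*129)) = -849/(-20254 + (58 + 258)) = -849/(-20254 + 316) = -849/(-19938) = -849*(-1/19938) = 283/6646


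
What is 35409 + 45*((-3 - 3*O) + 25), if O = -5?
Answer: 37074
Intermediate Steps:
35409 + 45*((-3 - 3*O) + 25) = 35409 + 45*((-3 - 3*(-5)) + 25) = 35409 + 45*((-3 + 15) + 25) = 35409 + 45*(12 + 25) = 35409 + 45*37 = 35409 + 1665 = 37074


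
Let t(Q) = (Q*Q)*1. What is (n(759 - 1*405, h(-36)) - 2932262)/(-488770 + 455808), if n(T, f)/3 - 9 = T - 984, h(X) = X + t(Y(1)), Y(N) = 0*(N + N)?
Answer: 2934125/32962 ≈ 89.015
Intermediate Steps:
Y(N) = 0 (Y(N) = 0*(2*N) = 0)
t(Q) = Q**2 (t(Q) = Q**2*1 = Q**2)
h(X) = X (h(X) = X + 0**2 = X + 0 = X)
n(T, f) = -2925 + 3*T (n(T, f) = 27 + 3*(T - 984) = 27 + 3*(-984 + T) = 27 + (-2952 + 3*T) = -2925 + 3*T)
(n(759 - 1*405, h(-36)) - 2932262)/(-488770 + 455808) = ((-2925 + 3*(759 - 1*405)) - 2932262)/(-488770 + 455808) = ((-2925 + 3*(759 - 405)) - 2932262)/(-32962) = ((-2925 + 3*354) - 2932262)*(-1/32962) = ((-2925 + 1062) - 2932262)*(-1/32962) = (-1863 - 2932262)*(-1/32962) = -2934125*(-1/32962) = 2934125/32962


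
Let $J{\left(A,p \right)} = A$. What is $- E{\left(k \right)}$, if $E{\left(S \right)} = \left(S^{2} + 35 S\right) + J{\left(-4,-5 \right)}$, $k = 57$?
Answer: $-5240$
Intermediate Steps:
$E{\left(S \right)} = -4 + S^{2} + 35 S$ ($E{\left(S \right)} = \left(S^{2} + 35 S\right) - 4 = -4 + S^{2} + 35 S$)
$- E{\left(k \right)} = - (-4 + 57^{2} + 35 \cdot 57) = - (-4 + 3249 + 1995) = \left(-1\right) 5240 = -5240$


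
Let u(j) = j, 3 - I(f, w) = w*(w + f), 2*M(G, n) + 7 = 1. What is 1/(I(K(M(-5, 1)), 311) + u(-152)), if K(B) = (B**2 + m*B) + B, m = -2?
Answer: -1/100602 ≈ -9.9402e-6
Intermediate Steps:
M(G, n) = -3 (M(G, n) = -7/2 + (1/2)*1 = -7/2 + 1/2 = -3)
K(B) = B**2 - B (K(B) = (B**2 - 2*B) + B = B**2 - B)
I(f, w) = 3 - w*(f + w) (I(f, w) = 3 - w*(w + f) = 3 - w*(f + w))
1/(I(K(M(-5, 1)), 311) + u(-152)) = 1/((3 - 1*311**2 - 1*(-3*(-1 - 3))*311) - 152) = 1/((3 - 1*96721 - 1*(-3*(-4))*311) - 152) = 1/((3 - 96721 - 1*12*311) - 152) = 1/((3 - 96721 - 3732) - 152) = 1/(-100450 - 152) = 1/(-100602) = -1/100602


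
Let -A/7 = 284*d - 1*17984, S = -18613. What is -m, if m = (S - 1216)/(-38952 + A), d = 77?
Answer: -19829/66140 ≈ -0.29980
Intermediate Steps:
A = -27188 (A = -7*(284*77 - 1*17984) = -7*(21868 - 17984) = -7*3884 = -27188)
m = 19829/66140 (m = (-18613 - 1216)/(-38952 - 27188) = -19829/(-66140) = -19829*(-1/66140) = 19829/66140 ≈ 0.29980)
-m = -1*19829/66140 = -19829/66140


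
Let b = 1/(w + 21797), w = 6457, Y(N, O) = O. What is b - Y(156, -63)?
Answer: 1780003/28254 ≈ 63.000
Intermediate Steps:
b = 1/28254 (b = 1/(6457 + 21797) = 1/28254 ≈ 3.5393e-5)
b - Y(156, -63) = 1/28254 - 1*(-63) = 1/28254 + 63 = 1780003/28254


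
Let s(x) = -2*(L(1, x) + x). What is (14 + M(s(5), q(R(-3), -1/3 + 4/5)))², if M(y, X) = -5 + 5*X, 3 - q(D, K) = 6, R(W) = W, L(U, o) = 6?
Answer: 36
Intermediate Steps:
q(D, K) = -3 (q(D, K) = 3 - 1*6 = 3 - 6 = -3)
s(x) = -12 - 2*x (s(x) = -2*(6 + x) = -12 - 2*x)
(14 + M(s(5), q(R(-3), -1/3 + 4/5)))² = (14 + (-5 + 5*(-3)))² = (14 + (-5 - 15))² = (14 - 20)² = (-6)² = 36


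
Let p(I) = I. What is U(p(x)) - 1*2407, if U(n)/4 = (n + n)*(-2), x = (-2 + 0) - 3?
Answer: -2327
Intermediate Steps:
x = -5 (x = -2 - 3 = -5)
U(n) = -16*n (U(n) = 4*((n + n)*(-2)) = 4*((2*n)*(-2)) = 4*(-4*n) = -16*n)
U(p(x)) - 1*2407 = -16*(-5) - 1*2407 = 80 - 2407 = -2327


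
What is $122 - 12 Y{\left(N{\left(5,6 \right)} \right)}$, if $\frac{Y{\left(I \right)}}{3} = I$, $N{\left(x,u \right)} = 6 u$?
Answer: $-1174$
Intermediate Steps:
$Y{\left(I \right)} = 3 I$
$122 - 12 Y{\left(N{\left(5,6 \right)} \right)} = 122 - 12 \cdot 3 \cdot 6 \cdot 6 = 122 - 12 \cdot 3 \cdot 36 = 122 - 1296 = -1174$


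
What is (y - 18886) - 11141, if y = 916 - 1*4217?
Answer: -33328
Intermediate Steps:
y = -3301 (y = 916 - 4217 = -3301)
(y - 18886) - 11141 = (-3301 - 18886) - 11141 = -22187 - 11141 = -33328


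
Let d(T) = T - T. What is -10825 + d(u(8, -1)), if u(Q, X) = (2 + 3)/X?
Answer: -10825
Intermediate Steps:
u(Q, X) = 5/X
d(T) = 0
-10825 + d(u(8, -1)) = -10825 + 0 = -10825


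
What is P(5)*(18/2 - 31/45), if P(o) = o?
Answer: 374/9 ≈ 41.556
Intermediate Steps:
P(5)*(18/2 - 31/45) = 5*(18/2 - 31/45) = 5*(18*(½) - 31*1/45) = 5*(9 - 31/45) = 5*(374/45) = 374/9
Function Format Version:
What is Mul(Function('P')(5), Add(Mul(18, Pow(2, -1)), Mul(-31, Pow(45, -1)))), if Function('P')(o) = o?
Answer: Rational(374, 9) ≈ 41.556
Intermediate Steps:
Mul(Function('P')(5), Add(Mul(18, Pow(2, -1)), Mul(-31, Pow(45, -1)))) = Mul(5, Add(Mul(18, Pow(2, -1)), Mul(-31, Pow(45, -1)))) = Mul(5, Add(Mul(18, Rational(1, 2)), Mul(-31, Rational(1, 45)))) = Mul(5, Add(9, Rational(-31, 45))) = Mul(5, Rational(374, 45)) = Rational(374, 9)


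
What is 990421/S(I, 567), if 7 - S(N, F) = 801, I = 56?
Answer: -990421/794 ≈ -1247.4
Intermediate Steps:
S(N, F) = -794 (S(N, F) = 7 - 1*801 = 7 - 801 = -794)
990421/S(I, 567) = 990421/(-794) = 990421*(-1/794) = -990421/794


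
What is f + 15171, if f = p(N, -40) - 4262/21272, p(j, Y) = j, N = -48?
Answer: 160846097/10636 ≈ 15123.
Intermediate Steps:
f = -512659/10636 (f = -48 - 4262/21272 = -48 - 4262*1/21272 = -48 - 2131/10636 = -512659/10636 ≈ -48.200)
f + 15171 = -512659/10636 + 15171 = 160846097/10636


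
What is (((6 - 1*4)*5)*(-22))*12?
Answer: -2640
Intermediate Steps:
(((6 - 1*4)*5)*(-22))*12 = (((6 - 4)*5)*(-22))*12 = ((2*5)*(-22))*12 = (10*(-22))*12 = -220*12 = -2640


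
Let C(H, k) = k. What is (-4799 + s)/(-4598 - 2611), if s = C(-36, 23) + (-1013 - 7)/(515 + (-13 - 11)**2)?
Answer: 1737212/2621673 ≈ 0.66263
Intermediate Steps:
s = 24073/1091 (s = 23 + (-1013 - 7)/(515 + (-13 - 11)**2) = 23 - 1020/(515 + (-24)**2) = 23 - 1020/(515 + 576) = 23 - 1020/1091 = 24073/1091 ≈ 22.065)
(-4799 + s)/(-4598 - 2611) = (-4799 + 24073/1091)/(-4598 - 2611) = -5211636/1091/(-7209) = -5211636/1091*(-1/7209) = 1737212/2621673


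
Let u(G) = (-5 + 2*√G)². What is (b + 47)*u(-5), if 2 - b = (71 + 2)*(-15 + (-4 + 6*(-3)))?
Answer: 13750 - 55000*I*√5 ≈ 13750.0 - 1.2298e+5*I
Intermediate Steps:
b = 2703 (b = 2 - (71 + 2)*(-15 + (-4 + 6*(-3))) = 2 - 73*(-15 + (-4 - 18)) = 2 - 73*(-15 - 22) = 2 - 73*(-37) = 2 - 1*(-2701) = 2 + 2701 = 2703)
(b + 47)*u(-5) = (2703 + 47)*(-5 + 2*√(-5))² = 2750*(-5 + 2*(I*√5))² = 2750*(-5 + 2*I*√5)²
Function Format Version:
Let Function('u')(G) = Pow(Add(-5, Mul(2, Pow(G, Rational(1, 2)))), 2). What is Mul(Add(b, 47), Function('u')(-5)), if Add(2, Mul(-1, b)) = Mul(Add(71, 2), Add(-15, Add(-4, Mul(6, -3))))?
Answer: Add(13750, Mul(-55000, I, Pow(5, Rational(1, 2)))) ≈ Add(13750., Mul(-1.2298e+5, I))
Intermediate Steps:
b = 2703 (b = Add(2, Mul(-1, Mul(Add(71, 2), Add(-15, Add(-4, Mul(6, -3)))))) = Add(2, Mul(-1, Mul(73, Add(-15, Add(-4, -18))))) = Add(2, Mul(-1, Mul(73, Add(-15, -22)))) = Add(2, Mul(-1, Mul(73, -37))) = Add(2, Mul(-1, -2701)) = Add(2, 2701) = 2703)
Mul(Add(b, 47), Function('u')(-5)) = Mul(Add(2703, 47), Pow(Add(-5, Mul(2, Pow(-5, Rational(1, 2)))), 2)) = Mul(2750, Pow(Add(-5, Mul(2, Mul(I, Pow(5, Rational(1, 2))))), 2)) = Mul(2750, Pow(Add(-5, Mul(2, I, Pow(5, Rational(1, 2)))), 2))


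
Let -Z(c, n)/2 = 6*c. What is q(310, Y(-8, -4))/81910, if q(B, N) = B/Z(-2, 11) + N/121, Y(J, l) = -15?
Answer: 3715/23786664 ≈ 0.00015618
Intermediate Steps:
Z(c, n) = -12*c
q(B, N) = B/24 + N/121 (q(B, N) = B/((-12*(-2))) + N/121 = B/24 + N*(1/121) = B*(1/24) + N/121 = B/24 + N/121)
q(310, Y(-8, -4))/81910 = ((1/24)*310 + (1/121)*(-15))/81910 = (155/12 - 15/121)*(1/81910) = (18575/1452)*(1/81910) = 3715/23786664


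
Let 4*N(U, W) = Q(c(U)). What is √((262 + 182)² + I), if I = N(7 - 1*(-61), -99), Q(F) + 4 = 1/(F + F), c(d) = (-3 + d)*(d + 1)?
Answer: √63446638094970/17940 ≈ 444.00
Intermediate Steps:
c(d) = (1 + d)*(-3 + d) (c(d) = (-3 + d)*(1 + d) = (1 + d)*(-3 + d))
Q(F) = -4 + 1/(2*F) (Q(F) = -4 + 1/(F + F) = -4 + 1/(2*F))
N(U, W) = -1 + 1/(8*(-3 + U² - 2*U)) (N(U, W) = (-4 + 1/(2*(-3 + U² - 2*U)))/4 = -1 + 1/(8*(-3 + U² - 2*U)))
I = -35879/35880 (I = (-25/8 + (7 - 1*(-61))² - 2*(7 - 1*(-61)))/(3 - (7 - 1*(-61))² + 2*(7 - 1*(-61))) = (-25/8 + (7 + 61)² - 2*(7 + 61))/(3 - (7 + 61)² + 2*(7 + 61)) = (-25/8 + 68² - 2*68)/(3 - 1*68² + 2*68) = (-25/8 + 4624 - 136)/(3 - 1*4624 + 136) = (35879/8)/(3 - 4624 + 136) = (35879/8)/(-4485) = -1/4485*35879/8 = -35879/35880 ≈ -0.99997)
√((262 + 182)² + I) = √((262 + 182)² - 35879/35880) = √(444² - 35879/35880) = √(197136 - 35879/35880) = √(7073203801/35880) = √63446638094970/17940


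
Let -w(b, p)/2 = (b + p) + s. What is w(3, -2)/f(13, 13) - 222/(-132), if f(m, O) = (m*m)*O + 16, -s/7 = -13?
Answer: 77833/48686 ≈ 1.5987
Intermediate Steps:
s = 91 (s = -7*(-13) = 91)
f(m, O) = 16 + O*m² (f(m, O) = m²*O + 16 = O*m² + 16 = 16 + O*m²)
w(b, p) = -182 - 2*b - 2*p (w(b, p) = -2*((b + p) + 91) = -2*(91 + b + p) = -182 - 2*b - 2*p)
w(3, -2)/f(13, 13) - 222/(-132) = (-182 - 2*3 - 2*(-2))/(16 + 13*13²) - 222/(-132) = (-182 - 6 + 4)/(16 + 13*169) - 222*(-1/132) = -184/(16 + 2197) + 37/22 = -184/2213 + 37/22 = 77833/48686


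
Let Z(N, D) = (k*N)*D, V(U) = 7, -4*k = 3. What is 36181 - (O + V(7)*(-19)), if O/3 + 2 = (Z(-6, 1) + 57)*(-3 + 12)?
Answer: 69319/2 ≈ 34660.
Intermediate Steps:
k = -3/4 (k = -1/4*3 = -3/4 ≈ -0.75000)
Z(N, D) = -3*D*N/4 (Z(N, D) = (-3*N/4)*D = -3*D*N/4)
O = 3309/2 (O = -6 + 3*((-3/4*1*(-6) + 57)*(-3 + 12)) = -6 + 3*((9/2 + 57)*9) = -6 + 3*((123/2)*9) = -6 + 3*(1107/2) = -6 + 3321/2 = 3309/2 ≈ 1654.5)
36181 - (O + V(7)*(-19)) = 36181 - (3309/2 + 7*(-19)) = 36181 - (3309/2 - 133) = 36181 - 1*3043/2 = 36181 - 3043/2 = 69319/2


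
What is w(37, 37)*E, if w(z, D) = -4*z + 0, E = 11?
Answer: -1628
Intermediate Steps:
w(z, D) = -4*z
w(37, 37)*E = -4*37*11 = -148*11 = -1628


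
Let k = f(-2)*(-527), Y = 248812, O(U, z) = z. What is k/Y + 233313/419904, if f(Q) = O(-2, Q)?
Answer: 286733593/512142912 ≈ 0.55987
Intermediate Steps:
f(Q) = Q
k = 1054 (k = -2*(-527) = 1054)
k/Y + 233313/419904 = 1054/248812 + 233313/419904 = 1054*(1/248812) + 233313*(1/419904) = 31/7318 + 77771/139968 = 286733593/512142912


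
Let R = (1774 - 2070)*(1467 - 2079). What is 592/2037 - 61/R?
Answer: 35705909/123002208 ≈ 0.29029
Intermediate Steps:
R = 181152 (R = -296*(-612) = 181152)
592/2037 - 61/R = 592/2037 - 61/181152 = 35705909/123002208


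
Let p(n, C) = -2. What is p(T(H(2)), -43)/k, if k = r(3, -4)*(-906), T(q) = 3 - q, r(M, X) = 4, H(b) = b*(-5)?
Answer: 1/1812 ≈ 0.00055188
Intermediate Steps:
H(b) = -5*b
k = -3624 (k = 4*(-906) = -3624)
p(T(H(2)), -43)/k = -2/(-3624) = -2*(-1/3624) = 1/1812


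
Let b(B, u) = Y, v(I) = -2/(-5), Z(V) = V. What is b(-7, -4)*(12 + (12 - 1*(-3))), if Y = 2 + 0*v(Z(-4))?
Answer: 54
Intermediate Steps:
v(I) = 2/5 (v(I) = -2*(-1/5) = 2/5)
Y = 2 (Y = 2 + 0*(2/5) = 2 + 0 = 2)
b(B, u) = 2
b(-7, -4)*(12 + (12 - 1*(-3))) = 2*(12 + (12 - 1*(-3))) = 2*(12 + (12 + 3)) = 2*(12 + 15) = 2*27 = 54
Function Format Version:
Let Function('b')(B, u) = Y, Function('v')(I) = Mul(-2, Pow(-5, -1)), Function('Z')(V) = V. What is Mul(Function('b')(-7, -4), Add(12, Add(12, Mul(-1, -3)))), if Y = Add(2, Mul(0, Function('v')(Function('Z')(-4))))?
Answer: 54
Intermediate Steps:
Function('v')(I) = Rational(2, 5) (Function('v')(I) = Mul(-2, Rational(-1, 5)) = Rational(2, 5))
Y = 2 (Y = Add(2, Mul(0, Rational(2, 5))) = Add(2, 0) = 2)
Function('b')(B, u) = 2
Mul(Function('b')(-7, -4), Add(12, Add(12, Mul(-1, -3)))) = Mul(2, Add(12, Add(12, Mul(-1, -3)))) = Mul(2, Add(12, Add(12, 3))) = Mul(2, Add(12, 15)) = Mul(2, 27) = 54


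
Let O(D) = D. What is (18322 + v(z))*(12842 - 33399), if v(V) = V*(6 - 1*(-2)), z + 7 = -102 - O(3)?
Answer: -358226282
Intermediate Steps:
z = -112 (z = -7 + (-102 - 1*3) = -7 + (-102 - 3) = -7 - 105 = -112)
v(V) = 8*V (v(V) = V*(6 + 2) = V*8 = 8*V)
(18322 + v(z))*(12842 - 33399) = (18322 + 8*(-112))*(12842 - 33399) = (18322 - 896)*(-20557) = 17426*(-20557) = -358226282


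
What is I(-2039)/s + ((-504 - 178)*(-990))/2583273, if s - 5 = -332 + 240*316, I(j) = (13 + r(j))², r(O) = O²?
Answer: 1353094050513248816/5911233153 ≈ 2.2890e+8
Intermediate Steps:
I(j) = (13 + j²)²
s = 75513 (s = 5 + (-332 + 240*316) = 5 + (-332 + 75840) = 5 + 75508 = 75513)
I(-2039)/s + ((-504 - 178)*(-990))/2583273 = (13 + (-2039)²)²/75513 + ((-504 - 178)*(-990))/2583273 = (13 + 4157521)²*(1/75513) - 682*(-990)*(1/2583273) = 4157534²*(1/75513) + 675180*(1/2583273) = 17285088961156*(1/75513) + 20460/78281 = 17285088961156/75513 + 20460/78281 = 1353094050513248816/5911233153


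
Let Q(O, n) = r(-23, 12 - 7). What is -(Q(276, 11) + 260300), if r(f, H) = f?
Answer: -260277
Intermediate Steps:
Q(O, n) = -23
-(Q(276, 11) + 260300) = -(-23 + 260300) = -1*260277 = -260277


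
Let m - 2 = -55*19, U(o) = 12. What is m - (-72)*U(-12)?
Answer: -179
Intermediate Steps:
m = -1043 (m = 2 - 55*19 = 2 - 1045 = -1043)
m - (-72)*U(-12) = -1043 - (-72)*12 = -1043 - 1*(-864) = -1043 + 864 = -179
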